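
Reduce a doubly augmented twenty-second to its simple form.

doubly augmented 8th

Each octave removed subtracts seven from the number: 22 − 14 = 8.
Quality carries through unchanged, so the simple form is a doubly augmented octave.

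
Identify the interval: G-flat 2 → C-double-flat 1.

Descending from Gb2 to Cbb1 is the same interval as ascending Cbb1 to Gb2.
C to G spans five letter names (C-D-E-F-G), plus an octave, so the interval is some kind of twelfth.
Cbb1 to Gb2 spans 20 semitones — one semitone wider than the perfect twelfth (19) — giving an augmented twelfth.
(Equivalently, a compound augmented fifth: an augmented fifth plus an octave.)

augmented 12th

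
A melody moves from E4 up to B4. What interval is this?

E to B spans five letter names (E-F-G-A-B), so the interval is some kind of fifth.
E4 to B4 is 7 semitones, matching the perfect fifth exactly, so the quality is perfect.

perfect 5th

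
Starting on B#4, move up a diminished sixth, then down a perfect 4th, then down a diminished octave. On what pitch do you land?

B#4 up a diminished sixth → G5 (7 semitones).
A perfect fourth down from G5 is D5.
Down a diminished octave from D5: D#4 (11 semitones down).

D#4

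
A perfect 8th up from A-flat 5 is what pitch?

A-flat 6

An octave keeps the letter name A, an octave up from A.
Moving 12 semitones up from Ab5 (the size of a perfect octave) reaches Ab6.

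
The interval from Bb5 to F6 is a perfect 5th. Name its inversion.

Inverted interval numbers add to nine, so a fifth pairs with a fourth (5 + 4 = 9).
The quality also flips — perfect stays perfect — giving a perfect fourth.

P4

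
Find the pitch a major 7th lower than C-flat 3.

D-double-flat 2

Counting seven letter names down from C lands on D.
A major seventh is 11 semitones; 11 semitones down from Cb3 gives Dbb2.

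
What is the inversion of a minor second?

M7

Inverted interval numbers add to nine, so a second pairs with a seventh (2 + 7 = 9).
The quality also flips — minor becomes major — giving a major seventh.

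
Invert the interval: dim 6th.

A3

Interval numbers invert to sum to nine: 6 + 3 = 9, so a sixth inverts to a third.
And diminished becomes augmented under inversion, so we get an augmented third.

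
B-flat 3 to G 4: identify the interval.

B to G spans six letter names (B-C-D-E-F-G) — that makes it a sixth of some quality.
The major sixth spans 9 semitones, and Bb3 to G4 is exactly 9 semitones — so this is a major sixth.

M6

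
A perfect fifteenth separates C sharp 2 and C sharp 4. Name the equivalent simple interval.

Each octave removed subtracts seven from the number: 15 − 7 = 8.
So a perfect fifteenth is an octave plus a perfect octave. The quality is unchanged.

perfect octave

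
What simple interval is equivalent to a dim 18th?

Take out 2 octaves (14 from the number): 18 − 14 = 4.
So a diminished eighteenth is 2 octaves plus a diminished fourth. The quality is unchanged.

diminished 4th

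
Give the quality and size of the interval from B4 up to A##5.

B to A spans seven letter names (B-C-D-E-F-G-A), so the interval is some kind of seventh.
The major seventh is 11 semitones; here we have 12, one semitone wider: augmented.

augmented seventh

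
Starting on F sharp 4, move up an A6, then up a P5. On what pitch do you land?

A double-sharp 5

An augmented sixth up from F#4 is D##5.
D##5 up a perfect fifth → A##5 (7 semitones).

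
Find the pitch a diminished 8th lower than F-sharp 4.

For an octave the letter name doesn't change: still F, an octave down.
A diminished octave spans 11 semitones, so from F#4 the target pitch is F##3.

F-double-sharp 3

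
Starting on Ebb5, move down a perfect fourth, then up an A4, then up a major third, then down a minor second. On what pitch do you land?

F#5

Ebb5 down a perfect fourth → Bbb4 (5 semitones).
Up an augmented fourth from Bbb4: Eb5 (6 semitones up).
Up a major third from Eb5: G5 (4 semitones up).
Down a minor second from G5: F#5 (1 semitone down).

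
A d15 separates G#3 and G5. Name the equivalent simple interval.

Take out an octave (7 from the number): 15 − 7 = 8.
That makes a diminished fifteenth a compound diminished octave — an octave plus a diminished octave.

d8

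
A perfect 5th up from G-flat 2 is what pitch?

The fifth takes the letter from G up to D.
A perfect fifth is 7 semitones; 7 semitones up from Gb2 gives Db3.

D-flat 3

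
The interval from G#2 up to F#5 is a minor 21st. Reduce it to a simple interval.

Take out 2 octaves (14 from the number): 21 − 14 = 7.
Quality carries through unchanged, so the simple form is a minor seventh.

m7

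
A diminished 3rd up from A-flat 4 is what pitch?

Counting three letter names up from A lands on C.
A diminished third is 2 semitones; 2 semitones up from Ab4 gives Cbb5.

C-double-flat 5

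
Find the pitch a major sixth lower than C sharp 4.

Counting six letter names down from C lands on E.
A major sixth spans 9 semitones, so from C#4 the target pitch is E3.

E 3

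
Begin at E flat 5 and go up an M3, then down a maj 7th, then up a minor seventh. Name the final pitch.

Up a major third from Eb5: G5 (4 semitones up).
G5 down a major seventh → Ab4 (11 semitones).
A minor seventh up from Ab4 is Gb5.

G flat 5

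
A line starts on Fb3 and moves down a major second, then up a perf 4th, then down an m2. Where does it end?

A major second down from Fb3 is Ebb3.
A perfect fourth up from Ebb3 is Abb3.
A minor second down from Abb3 is Gb3.

Gb3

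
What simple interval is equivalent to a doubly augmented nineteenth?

Take out 2 octaves (14 from the number): 19 − 14 = 5.
That makes a doubly augmented nineteenth a compound doubly augmented fifth — 2 octaves plus a doubly augmented fifth.

doubly augmented fifth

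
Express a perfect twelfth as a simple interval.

Each octave removed subtracts seven from the number: 12 − 7 = 5.
Quality carries through unchanged, so the simple form is a perfect fifth.

perfect fifth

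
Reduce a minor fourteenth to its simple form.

Each octave removed subtracts seven from the number: 14 − 7 = 7.
That makes a minor fourteenth a compound minor seventh — an octave plus a minor seventh.

m7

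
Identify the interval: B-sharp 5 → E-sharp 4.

Descending from B#5 to E#4 is the same interval as ascending E#4 to B#5.
E to B spans five letter names (E-F-G-A-B), plus an octave — that makes it a twelfth of some quality.
Counting semitones, E#4→B#5 is 19, which is the perfect twelfth.
(Equivalently, a compound perfect fifth: a perfect fifth plus an octave.)

perfect 12th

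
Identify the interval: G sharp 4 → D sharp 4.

Descending from G#4 to D#4 is the same interval as ascending D#4 to G#4.
D to G spans four letter names (D-E-F-G) — that makes it a fourth of some quality.
D#4 to G#4 is 5 semitones, matching the perfect fourth exactly, so the quality is perfect.

perfect fourth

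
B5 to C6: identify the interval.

B to C spans two letter names (B-C): a second.
At 1 semitone, B5→C6 falls one short of a major second: minor.

minor second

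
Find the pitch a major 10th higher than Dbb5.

Three letters up from D (plus an octave) reaches F.
A major tenth is 16 semitones; 16 semitones up from Dbb5 gives Fb6.

Fb6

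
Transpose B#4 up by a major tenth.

D##6

Three letters up from B (plus an octave) reaches D.
A major tenth spans 16 semitones, so from B#4 the target pitch is D##6.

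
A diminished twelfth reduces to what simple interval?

Subtracting seven from the interval number removes an octave: 12 − 7 = 5.
Quality carries through unchanged, so the simple form is a diminished fifth.

d5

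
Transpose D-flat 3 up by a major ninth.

E-flat 4

Counting two letter names plus an octave up from D lands on E.
Moving 14 semitones up from Db3 (the size of a major ninth) reaches Eb4.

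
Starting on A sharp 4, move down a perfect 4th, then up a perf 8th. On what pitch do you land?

A perfect fourth down from A#4 is E#4.
E#4 up a perfect octave → E#5 (12 semitones).

E sharp 5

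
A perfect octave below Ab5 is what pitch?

For an octave the letter name doesn't change: still A, an octave down.
A perfect octave spans 12 semitones, so from Ab5 the target pitch is Ab4.

Ab4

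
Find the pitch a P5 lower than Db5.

Gb4

Counting five letter names down from D lands on G.
A perfect fifth spans 7 semitones, so from Db5 the target pitch is Gb4.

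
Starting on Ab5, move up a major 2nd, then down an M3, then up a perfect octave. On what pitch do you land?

Gb6

Up a major second from Ab5: Bb5 (2 semitones up).
Down a major third from Bb5: Gb5 (4 semitones down).
A perfect octave up from Gb5 is Gb6.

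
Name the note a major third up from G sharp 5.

B sharp 5

Three letter names up from G: B.
Moving 4 semitones up from G#5 (the size of a major third) reaches B#5.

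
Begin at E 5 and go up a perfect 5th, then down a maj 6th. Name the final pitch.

Up a perfect fifth from E5: B5 (7 semitones up).
B5 down a major sixth → D5 (9 semitones).

D 5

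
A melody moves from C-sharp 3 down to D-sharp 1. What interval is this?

minor fourteenth

Descending from C#3 to D#1 is the same interval as ascending D#1 to C#3.
D to C spans seven letter names (D-E-F-G-A-B-C), plus an octave, so the interval is some kind of fourteenth.
At 22 semitones, D#1→C#3 falls one short of a major fourteenth: minor.
(Equivalently, a compound minor seventh: a minor seventh plus an octave.)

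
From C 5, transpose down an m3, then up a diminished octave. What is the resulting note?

A flat 5

C5 down a minor third → A4 (3 semitones).
A diminished octave up from A4 is Ab5.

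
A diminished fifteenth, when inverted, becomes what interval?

A1

First reduce the compound diminished fifteenth to its simple form, a diminished octave.
Interval numbers invert to sum to nine: 8 + 1 = 9, so an octave inverts to a unison.
The quality also flips — diminished becomes augmented — giving an augmented unison.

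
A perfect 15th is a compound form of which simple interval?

Each octave removed subtracts seven from the number: 15 − 7 = 8.
That makes a perfect fifteenth a compound perfect octave — an octave plus a perfect octave.

P8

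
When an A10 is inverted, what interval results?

First reduce the compound augmented tenth to its simple form, an augmented third.
The rule of nine gives the new number: 9 − 3 = 6, so a third becomes a sixth.
The quality also flips — augmented becomes diminished — giving a diminished sixth.

d6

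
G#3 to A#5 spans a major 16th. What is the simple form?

Subtracting seven from the interval number removes an octave: 16 − 14 = 2.
That makes a major sixteenth a compound major second — 2 octaves plus a major second.

M2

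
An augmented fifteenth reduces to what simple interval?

Subtracting seven from the interval number removes an octave: 15 − 7 = 8.
Quality carries through unchanged, so the simple form is an augmented octave.

augmented octave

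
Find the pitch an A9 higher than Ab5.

B6

Two letters up from A (plus an octave) reaches B.
Moving 15 semitones up from Ab5 (the size of an augmented ninth) reaches B6.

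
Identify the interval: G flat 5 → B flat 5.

major 3rd

G to B spans three letter names (G-A-B), so the interval is some kind of third.
Counting semitones, Gb5→Bb5 is 4, which is the major third.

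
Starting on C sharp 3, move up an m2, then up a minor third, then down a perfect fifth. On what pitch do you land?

B flat 2

Up a minor second from C#3: D3 (1 semitone up).
D3 up a minor third → F3 (3 semitones).
F3 down a perfect fifth → Bb2 (7 semitones).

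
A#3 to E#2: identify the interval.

perfect 11th

Descending from A#3 to E#2 is the same interval as ascending E#2 to A#3.
E to A spans four letter names (E-F-G-A), plus an octave, so the interval is some kind of eleventh.
E#2 to A#3 is 17 semitones, matching the perfect eleventh exactly, so the quality is perfect.
(Equivalently, a compound perfect fourth: a perfect fourth plus an octave.)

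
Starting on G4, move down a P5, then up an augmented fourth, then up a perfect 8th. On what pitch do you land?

F#5

G4 down a perfect fifth → C4 (7 semitones).
Up an augmented fourth from C4: F#4 (6 semitones up).
A perfect octave up from F#4 is F#5.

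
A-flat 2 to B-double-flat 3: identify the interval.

minor ninth

A to B spans two letter names (A-B), plus an octave, so the interval is some kind of ninth.
Ab2 to Bbb3 is 13 semitones, a half step short of the major ninth (14), so this is minor.
(Equivalently, a compound minor second: a minor second plus an octave.)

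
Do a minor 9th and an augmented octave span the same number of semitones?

A minor ninth spans 13 semitones, and an augmented octave also spans 13 semitones — they're enharmonic.

Yes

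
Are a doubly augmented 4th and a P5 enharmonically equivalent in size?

Yes

A doubly augmented fourth = 7 semitones = a perfect fifth; enharmonically equal.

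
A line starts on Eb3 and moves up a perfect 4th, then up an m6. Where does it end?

A perfect fourth up from Eb3 is Ab3.
Up a minor sixth from Ab3: Fb4 (8 semitones up).

Fb4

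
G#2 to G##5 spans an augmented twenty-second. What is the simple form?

augmented 8th

Each octave removed subtracts seven from the number: 22 − 14 = 8.
So an augmented twenty-second is 2 octaves plus an augmented octave. The quality is unchanged.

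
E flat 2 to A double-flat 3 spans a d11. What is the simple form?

Subtracting seven from the interval number removes an octave: 11 − 7 = 4.
That makes a diminished eleventh a compound diminished fourth — an octave plus a diminished fourth.

diminished fourth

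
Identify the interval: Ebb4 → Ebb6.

perfect 15th

E to E is the same letter name, plus 2 octaves: a fifteenth.
Ebb4 to Ebb6 is 24 semitones, matching the perfect fifteenth exactly, so the quality is perfect.
(Equivalently, a compound perfect octave: a perfect octave plus an octave.)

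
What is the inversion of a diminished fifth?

The rule of nine gives the new number: 9 − 5 = 4, so a fifth becomes a fourth.
Quality inverts too: diminished becomes augmented. That makes the inversion an augmented fourth.

A4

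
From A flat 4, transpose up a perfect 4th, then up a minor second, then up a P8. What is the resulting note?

E double-flat 6

Up a perfect fourth from Ab4: Db5 (5 semitones up).
A minor second up from Db5 is Ebb5.
Up a perfect octave from Ebb5: Ebb6 (12 semitones up).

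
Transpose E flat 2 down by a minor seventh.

The seventh takes the letter from E down to F.
A minor seventh spans 10 semitones, so from Eb2 the target pitch is F1.

F 1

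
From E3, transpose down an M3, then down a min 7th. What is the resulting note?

E3 down a major third → C3 (4 semitones).
A minor seventh down from C3 is D2.

D2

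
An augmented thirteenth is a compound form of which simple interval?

A6

Each octave removed subtracts seven from the number: 13 − 7 = 6.
That makes an augmented thirteenth a compound augmented sixth — an octave plus an augmented sixth.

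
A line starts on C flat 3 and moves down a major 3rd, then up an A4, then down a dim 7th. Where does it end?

Down a major third from Cb3: Abb2 (4 semitones down).
Up an augmented fourth from Abb2: Db3 (6 semitones up).
Down a diminished seventh from Db3: E2 (9 semitones down).

E 2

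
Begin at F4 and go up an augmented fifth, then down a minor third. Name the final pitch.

A#4

An augmented fifth up from F4 is C#5.
Down a minor third from C#5: A#4 (3 semitones down).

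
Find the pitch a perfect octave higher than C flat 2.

C flat 3

An octave keeps the letter name C, an octave up from C.
A perfect octave is 12 semitones; 12 semitones up from Cb2 gives Cb3.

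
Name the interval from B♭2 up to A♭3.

minor seventh

B to A spans seven letter names (B-C-D-E-F-G-A) — that makes it a seventh of some quality.
Bb2 to Ab3 is 10 semitones, a half step short of the major seventh (11), so this is minor.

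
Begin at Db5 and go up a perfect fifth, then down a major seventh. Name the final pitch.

Bbb4

Up a perfect fifth from Db5: Ab5 (7 semitones up).
Down a major seventh from Ab5: Bbb4 (11 semitones down).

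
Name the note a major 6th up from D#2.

The sixth takes the letter from D up to B.
Moving 9 semitones up from D#2 (the size of a major sixth) reaches B#2.

B#2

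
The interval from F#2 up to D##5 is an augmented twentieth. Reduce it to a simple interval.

A6

Take out 2 octaves (14 from the number): 20 − 14 = 6.
That makes an augmented twentieth a compound augmented sixth — 2 octaves plus an augmented sixth.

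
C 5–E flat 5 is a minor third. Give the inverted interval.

Inverted interval numbers add to nine, so a third pairs with a sixth (3 + 6 = 9).
Quality inverts too: minor becomes major. That makes the inversion a major sixth.

major sixth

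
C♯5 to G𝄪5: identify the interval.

C to G spans five letter names (C-D-E-F-G): a fifth.
A perfect fifth would be 7 semitones; C#5 to G##5 is 8, one semitone wider, so the interval is augmented.

augmented fifth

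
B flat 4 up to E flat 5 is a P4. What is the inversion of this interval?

The rule of nine gives the new number: 9 − 4 = 5, so a fourth becomes a fifth.
Quality inverts too: perfect stays perfect. That makes the inversion a perfect fifth.

perfect 5th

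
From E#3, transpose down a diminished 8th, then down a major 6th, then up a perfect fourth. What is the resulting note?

C##2

E#3 down a diminished octave → E##2 (11 semitones).
Down a major sixth from E##2: G##1 (9 semitones down).
Up a perfect fourth from G##1: C##2 (5 semitones up).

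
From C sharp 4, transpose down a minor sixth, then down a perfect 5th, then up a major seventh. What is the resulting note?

Down a minor sixth from C#4: E#3 (8 semitones down).
Down a perfect fifth from E#3: A#2 (7 semitones down).
A major seventh up from A#2 is G##3.

G double-sharp 3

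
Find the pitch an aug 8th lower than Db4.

Dbb3

For an octave the letter name doesn't change: still D, an octave down.
Moving 13 semitones down from Db4 (the size of an augmented octave) reaches Dbb3.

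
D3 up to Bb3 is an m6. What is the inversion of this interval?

major 3rd

Inverted interval numbers add to nine, so a sixth pairs with a third (6 + 3 = 9).
Quality inverts too: minor becomes major. That makes the inversion a major third.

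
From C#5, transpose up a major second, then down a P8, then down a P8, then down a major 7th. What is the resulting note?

E2

Up a major second from C#5: D#5 (2 semitones up).
D#5 down a perfect octave → D#4 (12 semitones).
Down a perfect octave from D#4: D#3 (12 semitones down).
A major seventh down from D#3 is E2.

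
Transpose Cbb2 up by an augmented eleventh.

Fb3

Four letters up from C (plus an octave) reaches F.
An augmented eleventh is 18 semitones; 18 semitones up from Cbb2 gives Fb3.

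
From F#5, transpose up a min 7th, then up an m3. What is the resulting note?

G6

Up a minor seventh from F#5: E6 (10 semitones up).
Up a minor third from E6: G6 (3 semitones up).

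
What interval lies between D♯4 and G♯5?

perfect eleventh

D to G spans four letter names (D-E-F-G), plus an octave — that makes it an eleventh of some quality.
The perfect eleventh spans 17 semitones, and D#4 to G#5 is exactly 17 semitones — so this is a perfect eleventh.
(Equivalently, a compound perfect fourth: a perfect fourth plus an octave.)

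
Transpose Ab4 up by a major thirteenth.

Six letters up from A (plus an octave) reaches F.
Moving 21 semitones up from Ab4 (the size of a major thirteenth) reaches F6.

F6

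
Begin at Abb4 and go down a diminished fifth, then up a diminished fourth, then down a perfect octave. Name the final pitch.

Down a diminished fifth from Abb4: Db4 (6 semitones down).
A diminished fourth up from Db4 is Gbb4.
A perfect octave down from Gbb4 is Gbb3.

Gbb3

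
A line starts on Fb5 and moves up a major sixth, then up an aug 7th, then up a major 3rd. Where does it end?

A major sixth up from Fb5 is Db6.
Db6 up an augmented seventh → C#7 (12 semitones).
C#7 up a major third → E#7 (4 semitones).

E#7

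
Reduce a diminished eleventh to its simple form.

Subtracting seven from the interval number removes an octave: 11 − 7 = 4.
That makes a diminished eleventh a compound diminished fourth — an octave plus a diminished fourth.

diminished fourth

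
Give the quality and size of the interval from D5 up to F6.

minor 10th

D to F spans three letter names (D-E-F), plus an octave, so the interval is some kind of tenth.
At 15 semitones, D5→F6 falls one short of a major tenth: minor.
(Equivalently, a compound minor third: a minor third plus an octave.)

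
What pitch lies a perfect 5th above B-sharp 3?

F-double-sharp 4

Five letter names up from B: F.
A perfect fifth is 7 semitones; 7 semitones up from B#3 gives F##4.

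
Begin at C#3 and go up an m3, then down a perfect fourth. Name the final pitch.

B2

A minor third up from C#3 is E3.
E3 down a perfect fourth → B2 (5 semitones).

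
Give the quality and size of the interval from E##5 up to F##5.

minor second

E to F spans two letter names (E-F), so the interval is some kind of second.
E##5 to F##5 is 1 semitone, a half step short of the major second (2), so this is minor.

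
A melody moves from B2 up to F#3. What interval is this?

perfect fifth

B to F spans five letter names (B-C-D-E-F), so the interval is some kind of fifth.
B2 to F#3 is 7 semitones, matching the perfect fifth exactly, so the quality is perfect.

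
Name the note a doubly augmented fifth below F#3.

Bbb2

The fifth takes the letter from F down to B.
A doubly augmented fifth spans 9 semitones, so from F#3 the target pitch is Bbb2.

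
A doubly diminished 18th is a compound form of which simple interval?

Take out 2 octaves (14 from the number): 18 − 14 = 4.
Quality carries through unchanged, so the simple form is a doubly diminished fourth.

dd4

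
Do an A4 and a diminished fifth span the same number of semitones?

Both span 6 semitones: an augmented fourth and a diminished fifth are the same chromatic distance.

Yes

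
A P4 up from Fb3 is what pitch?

Four letter names up from F: B.
A perfect fourth is 5 semitones; 5 semitones up from Fb3 gives Bbb3.

Bbb3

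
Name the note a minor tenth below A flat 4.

F 3

Counting three letter names plus an octave down from A lands on F.
A minor tenth spans 15 semitones, so from Ab4 the target pitch is F3.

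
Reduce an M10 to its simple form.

Each octave removed subtracts seven from the number: 10 − 7 = 3.
That makes a major tenth a compound major third — an octave plus a major third.

major third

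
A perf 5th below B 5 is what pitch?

Five letter names down from B: E.
Moving 7 semitones down from B5 (the size of a perfect fifth) reaches E5.

E 5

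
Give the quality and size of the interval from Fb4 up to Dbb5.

minor sixth

F to D spans six letter names (F-G-A-B-C-D), so the interval is some kind of sixth.
A major sixth would be 9 semitones, but Fb4 to Dbb5 is 8 — one semitone narrower, making it a minor sixth.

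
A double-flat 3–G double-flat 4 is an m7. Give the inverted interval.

M2

Interval numbers invert to sum to nine: 7 + 2 = 9, so a seventh inverts to a second.
The quality also flips — minor becomes major — giving a major second.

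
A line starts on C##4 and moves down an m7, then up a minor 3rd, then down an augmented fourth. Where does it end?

C#3

Down a minor seventh from C##4: D##3 (10 semitones down).
Up a minor third from D##3: F##3 (3 semitones up).
F##3 down an augmented fourth → C#3 (6 semitones).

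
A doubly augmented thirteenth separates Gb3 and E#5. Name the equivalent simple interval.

Take out an octave (7 from the number): 13 − 7 = 6.
So a doubly augmented thirteenth is an octave plus a doubly augmented sixth. The quality is unchanged.

AA6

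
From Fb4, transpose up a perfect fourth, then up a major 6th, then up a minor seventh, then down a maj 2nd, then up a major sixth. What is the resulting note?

Cb7

A perfect fourth up from Fb4 is Bbb4.
A major sixth up from Bbb4 is Gb5.
Gb5 up a minor seventh → Fb6 (10 semitones).
Down a major second from Fb6: Ebb6 (2 semitones down).
Ebb6 up a major sixth → Cb7 (9 semitones).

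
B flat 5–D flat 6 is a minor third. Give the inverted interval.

major 6th

Interval numbers invert to sum to nine: 3 + 6 = 9, so a third inverts to a sixth.
Quality inverts too: minor becomes major. That makes the inversion a major sixth.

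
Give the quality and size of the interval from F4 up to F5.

F to F is the same letter name, plus an octave: an octave.
Counting semitones, F4→F5 is 12, which is the perfect octave.

perfect 8th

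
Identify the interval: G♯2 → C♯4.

G to C spans four letter names (G-A-B-C), plus an octave, so the interval is some kind of eleventh.
G#2 to C#4 is 17 semitones, matching the perfect eleventh exactly, so the quality is perfect.
(Equivalently, a compound perfect fourth: a perfect fourth plus an octave.)

perfect eleventh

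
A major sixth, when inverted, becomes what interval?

minor third

Interval numbers invert to sum to nine: 6 + 3 = 9, so a sixth inverts to a third.
Quality inverts too: major becomes minor. That makes the inversion a minor third.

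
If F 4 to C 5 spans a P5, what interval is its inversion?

perfect fourth

Inverted interval numbers add to nine, so a fifth pairs with a fourth (5 + 4 = 9).
And perfect stays perfect under inversion, so we get a perfect fourth.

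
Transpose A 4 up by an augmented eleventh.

D-sharp 6

Counting four letter names plus an octave up from A lands on D.
Moving 18 semitones up from A4 (the size of an augmented eleventh) reaches D#6.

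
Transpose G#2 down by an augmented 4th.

The fourth takes the letter from G down to D.
An augmented fourth spans 6 semitones, so from G#2 the target pitch is D2.

D2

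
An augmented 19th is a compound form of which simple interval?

Each octave removed subtracts seven from the number: 19 − 14 = 5.
That makes an augmented nineteenth a compound augmented fifth — 2 octaves plus an augmented fifth.

augmented fifth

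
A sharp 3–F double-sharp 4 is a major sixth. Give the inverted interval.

m3

Interval numbers invert to sum to nine: 6 + 3 = 9, so a sixth inverts to a third.
And major becomes minor under inversion, so we get a minor third.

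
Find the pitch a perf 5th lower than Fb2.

Bbb1

Counting five letter names down from F lands on B.
A perfect fifth is 7 semitones; 7 semitones down from Fb2 gives Bbb1.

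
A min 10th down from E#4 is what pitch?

C##3

The tenth's letter: E down three letter names plus an octave → C.
A minor tenth is 15 semitones; 15 semitones down from E#4 gives C##3.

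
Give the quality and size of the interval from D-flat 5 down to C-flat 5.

major 2nd

Descending from Db5 to Cb5 is the same interval as ascending Cb5 to Db5.
C to D spans two letter names (C-D), so the interval is some kind of second.
Counting semitones, Cb5→Db5 is 2, which is the major second.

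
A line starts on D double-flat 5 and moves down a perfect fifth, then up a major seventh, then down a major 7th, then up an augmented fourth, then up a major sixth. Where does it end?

Down a perfect fifth from Dbb5: Gbb4 (7 semitones down).
Up a major seventh from Gbb4: Fb5 (11 semitones up).
A major seventh down from Fb5 is Gbb4.
Up an augmented fourth from Gbb4: Cb5 (6 semitones up).
Cb5 up a major sixth → Ab5 (9 semitones).

A flat 5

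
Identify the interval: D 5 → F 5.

D to F spans three letter names (D-E-F), so the interval is some kind of third.
At 3 semitones, D5→F5 falls one short of a major third: minor.

minor 3rd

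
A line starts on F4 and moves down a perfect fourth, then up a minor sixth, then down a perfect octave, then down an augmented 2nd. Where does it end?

Gbb3

F4 down a perfect fourth → C4 (5 semitones).
A minor sixth up from C4 is Ab4.
Down a perfect octave from Ab4: Ab3 (12 semitones down).
Down an augmented second from Ab3: Gbb3 (3 semitones down).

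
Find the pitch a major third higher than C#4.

The third takes the letter from C up to E.
A major third is 4 semitones; 4 semitones up from C#4 gives E#4.

E#4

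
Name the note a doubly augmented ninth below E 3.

D-double-flat 2

Counting two letter names plus an octave down from E lands on D.
A doubly augmented ninth is 16 semitones; 16 semitones down from E3 gives Dbb2.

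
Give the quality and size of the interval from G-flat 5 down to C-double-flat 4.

Descending from Gb5 to Cbb4 is the same interval as ascending Cbb4 to Gb5.
C to G spans five letter names (C-D-E-F-G), plus an octave — that makes it a twelfth of some quality.
The perfect twelfth is 19 semitones; here we have 20, one semitone wider: augmented.
(Equivalently, a compound augmented fifth: an augmented fifth plus an octave.)

augmented 12th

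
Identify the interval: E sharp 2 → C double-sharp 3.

major sixth

E to C spans six letter names (E-F-G-A-B-C) — that makes it a sixth of some quality.
Counting semitones, E#2→C##3 is 9, which is the major sixth.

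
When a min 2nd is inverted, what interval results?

Interval numbers invert to sum to nine: 2 + 7 = 9, so a second inverts to a seventh.
The quality also flips — minor becomes major — giving a major seventh.

major 7th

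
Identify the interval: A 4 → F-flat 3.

augmented tenth

Descending from A4 to Fb3 is the same interval as ascending Fb3 to A4.
F to A spans three letter names (F-G-A), plus an octave, so the interval is some kind of tenth.
Fb3 to A4 spans 17 semitones — one semitone wider than the major tenth (16) — giving an augmented tenth.
(Equivalently, a compound augmented third: an augmented third plus an octave.)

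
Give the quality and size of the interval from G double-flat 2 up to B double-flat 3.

major tenth

G to B spans three letter names (G-A-B), plus an octave: a tenth.
The major tenth spans 16 semitones, and Gbb2 to Bbb3 is exactly 16 semitones — so this is a major tenth.
(Equivalently, a compound major third: a major third plus an octave.)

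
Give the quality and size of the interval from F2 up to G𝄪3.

doubly augmented 9th

F to G spans two letter names (F-G), plus an octave — that makes it a ninth of some quality.
A major ninth would be 14 semitones; F2 to G##3 is 16, two semitones wider, so the interval is doubly augmented.
(Equivalently, a compound doubly augmented second: a doubly augmented second plus an octave.)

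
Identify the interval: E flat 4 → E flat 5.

perfect octave

E to E is the same letter name, plus an octave — that makes it an octave of some quality.
Eb4 to Eb5 is 12 semitones, matching the perfect octave exactly, so the quality is perfect.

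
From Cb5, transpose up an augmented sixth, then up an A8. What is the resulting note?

A#6

Up an augmented sixth from Cb5: A5 (10 semitones up).
Up an augmented octave from A5: A#6 (13 semitones up).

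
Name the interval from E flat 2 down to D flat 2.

Descending from Eb2 to Db2 is the same interval as ascending Db2 to Eb2.
D to E spans two letter names (D-E) — that makes it a second of some quality.
Db2 to Eb2 is 2 semitones, matching the major second exactly, so the quality is major.

major 2nd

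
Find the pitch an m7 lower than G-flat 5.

Counting seven letter names down from G lands on A.
A minor seventh spans 10 semitones, so from Gb5 the target pitch is Ab4.

A-flat 4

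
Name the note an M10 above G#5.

B#6

The tenth's letter: G up three letter names plus an octave → B.
A major tenth spans 16 semitones, so from G#5 the target pitch is B#6.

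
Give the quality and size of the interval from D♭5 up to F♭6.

D to F spans three letter names (D-E-F), plus an octave — that makes it a tenth of some quality.
At 15 semitones, Db5→Fb6 falls one short of a major tenth: minor.
(Equivalently, a compound minor third: a minor third plus an octave.)

m10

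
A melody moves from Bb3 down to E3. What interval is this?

Descending from Bb3 to E3 is the same interval as ascending E3 to Bb3.
E to B spans five letter names (E-F-G-A-B) — that makes it a fifth of some quality.
A perfect fifth would be 7 semitones; E3 to Bb3 is 6, one semitone narrower, so the interval is diminished.

diminished 5th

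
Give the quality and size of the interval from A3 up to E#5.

augmented twelfth

A to E spans five letter names (A-B-C-D-E), plus an octave — that makes it a twelfth of some quality.
The perfect twelfth is 19 semitones; here we have 20, one semitone wider: augmented.
(Equivalently, a compound augmented fifth: an augmented fifth plus an octave.)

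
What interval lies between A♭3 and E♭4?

A to E spans five letter names (A-B-C-D-E): a fifth.
Counting semitones, Ab3→Eb4 is 7, which is the perfect fifth.

perfect fifth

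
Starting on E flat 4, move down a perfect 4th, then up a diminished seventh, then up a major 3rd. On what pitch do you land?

Eb4 down a perfect fourth → Bb3 (5 semitones).
Up a diminished seventh from Bb3: Abb4 (9 semitones up).
Abb4 up a major third → Cb5 (4 semitones).

C flat 5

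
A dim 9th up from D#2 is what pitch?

Eb3

The ninth's letter: D up two letter names plus an octave → E.
A diminished ninth is 12 semitones; 12 semitones up from D#2 gives Eb3.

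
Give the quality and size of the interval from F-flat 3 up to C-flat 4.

F to C spans five letter names (F-G-A-B-C): a fifth.
Fb3 to Cb4 is 7 semitones, matching the perfect fifth exactly, so the quality is perfect.

perfect fifth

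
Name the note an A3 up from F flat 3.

A 3

The third takes the letter from F up to A.
An augmented third is 5 semitones; 5 semitones up from Fb3 gives A3.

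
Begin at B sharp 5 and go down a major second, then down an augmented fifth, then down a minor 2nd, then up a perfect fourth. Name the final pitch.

Down a major second from B#5: A#5 (2 semitones down).
Down an augmented fifth from A#5: D5 (8 semitones down).
A minor second down from D5 is C#5.
A perfect fourth up from C#5 is F#5.

F sharp 5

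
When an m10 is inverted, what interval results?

First reduce the compound minor tenth to its simple form, a minor third.
Interval numbers invert to sum to nine: 3 + 6 = 9, so a third inverts to a sixth.
Quality inverts too: minor becomes major. That makes the inversion a major sixth.

major sixth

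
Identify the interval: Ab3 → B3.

augmented second

A to B spans two letter names (A-B): a second.
The major second is 2 semitones; here we have 3, one semitone wider: augmented.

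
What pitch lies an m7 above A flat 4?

G flat 5

The seventh takes the letter from A up to G.
A minor seventh spans 10 semitones, so from Ab4 the target pitch is Gb5.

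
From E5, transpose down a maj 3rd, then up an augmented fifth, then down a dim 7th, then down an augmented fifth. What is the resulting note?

Down a major third from E5: C5 (4 semitones down).
C5 up an augmented fifth → G#5 (8 semitones).
A diminished seventh down from G#5 is A##4.
An augmented fifth down from A##4 is D#4.

D#4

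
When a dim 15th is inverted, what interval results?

augmented 1st

First reduce the compound diminished fifteenth to its simple form, a diminished octave.
The rule of nine gives the new number: 9 − 8 = 1, so an octave becomes a unison.
And diminished becomes augmented under inversion, so we get an augmented unison.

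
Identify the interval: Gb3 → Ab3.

G to A spans two letter names (G-A) — that makes it a second of some quality.
The major second spans 2 semitones, and Gb3 to Ab3 is exactly 2 semitones — so this is a major second.

major 2nd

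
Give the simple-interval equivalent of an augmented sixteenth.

Take out 2 octaves (14 from the number): 16 − 14 = 2.
So an augmented sixteenth is 2 octaves plus an augmented second. The quality is unchanged.

augmented second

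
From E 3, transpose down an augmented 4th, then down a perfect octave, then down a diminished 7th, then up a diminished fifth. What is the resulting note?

G 1

An augmented fourth down from E3 is Bb2.
Down a perfect octave from Bb2: Bb1 (12 semitones down).
A diminished seventh down from Bb1 is C#1.
C#1 up a diminished fifth → G1 (6 semitones).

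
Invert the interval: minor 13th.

First reduce the compound minor thirteenth to its simple form, a minor sixth.
Inverted interval numbers add to nine, so a sixth pairs with a third (6 + 3 = 9).
The quality also flips — minor becomes major — giving a major third.

M3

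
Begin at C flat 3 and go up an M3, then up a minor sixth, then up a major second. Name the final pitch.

D flat 4

Up a major third from Cb3: Eb3 (4 semitones up).
A minor sixth up from Eb3 is Cb4.
Cb4 up a major second → Db4 (2 semitones).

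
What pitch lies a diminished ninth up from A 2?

B double-flat 3

Two letters up from A (plus an octave) reaches B.
A diminished ninth spans 12 semitones, so from A2 the target pitch is Bbb3.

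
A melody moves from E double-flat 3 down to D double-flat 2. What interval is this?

Descending from Ebb3 to Dbb2 is the same interval as ascending Dbb2 to Ebb3.
D to E spans two letter names (D-E), plus an octave — that makes it a ninth of some quality.
Counting semitones, Dbb2→Ebb3 is 14, which is the major ninth.
(Equivalently, a compound major second: a major second plus an octave.)

major ninth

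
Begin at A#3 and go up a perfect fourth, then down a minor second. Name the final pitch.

C##4

A perfect fourth up from A#3 is D#4.
Down a minor second from D#4: C##4 (1 semitone down).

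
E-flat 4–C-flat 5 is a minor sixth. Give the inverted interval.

The rule of nine gives the new number: 9 − 6 = 3, so a sixth becomes a third.
And minor becomes major under inversion, so we get a major third.

major third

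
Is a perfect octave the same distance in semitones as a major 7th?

No

12 semitones (perfect octave) vs 11 semitones (major seventh): not equal.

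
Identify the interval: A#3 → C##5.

major tenth

A to C spans three letter names (A-B-C), plus an octave: a tenth.
The major tenth spans 16 semitones, and A#3 to C##5 is exactly 16 semitones — so this is a major tenth.
(Equivalently, a compound major third: a major third plus an octave.)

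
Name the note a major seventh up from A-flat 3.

The seventh takes the letter from A up to G.
Moving 11 semitones up from Ab3 (the size of a major seventh) reaches G4.

G 4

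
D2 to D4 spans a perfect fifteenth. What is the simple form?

Each octave removed subtracts seven from the number: 15 − 7 = 8.
So a perfect fifteenth is an octave plus a perfect octave. The quality is unchanged.

perfect octave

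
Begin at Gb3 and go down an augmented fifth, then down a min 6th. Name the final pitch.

Ebb2

An augmented fifth down from Gb3 is Cbb3.
A minor sixth down from Cbb3 is Ebb2.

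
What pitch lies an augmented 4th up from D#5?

G##5

Four letter names up from D: G.
An augmented fourth spans 6 semitones, so from D#5 the target pitch is G##5.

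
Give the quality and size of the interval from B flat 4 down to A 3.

Descending from Bb4 to A3 is the same interval as ascending A3 to Bb4.
A to B spans two letter names (A-B), plus an octave, so the interval is some kind of ninth.
A3 to Bb4 is 13 semitones, a half step short of the major ninth (14), so this is minor.
(Equivalently, a compound minor second: a minor second plus an octave.)

minor ninth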